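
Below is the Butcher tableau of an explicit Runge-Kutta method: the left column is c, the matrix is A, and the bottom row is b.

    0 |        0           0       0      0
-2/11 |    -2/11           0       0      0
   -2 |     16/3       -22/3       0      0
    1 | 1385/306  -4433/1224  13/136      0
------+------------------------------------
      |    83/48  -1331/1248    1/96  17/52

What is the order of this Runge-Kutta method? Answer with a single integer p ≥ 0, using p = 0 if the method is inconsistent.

b = (83/48, -1331/1248, 1/96, 17/52)
c = (0, -2/11, -2, 1)
Ac = (0, 0, 4/3, 143/306)
Σ b_i: 83/48·1 + (-1331/1248)·1 + 1/96·1 + 17/52·1 = 1 ✓
b·c: (-1331/1248)·(-2/11) + 1/96·(-2) + 17/52·1 = 1/2 ✓
b·c²: (-1331/1248)·4/121 + 1/96·4 + 17/52·1 = 1/3 ✓
b·Ac: 1/96·4/3 + 17/52·143/306 = 1/6 ✓
b·c³: (-1331/1248)·(-8/1331) + 1/96·(-8) + 17/52·1 = 1/4 ✓
b·(c∘Ac): 1/96·(-8/3) + 17/52·143/306 = 1/8 ✓
b·Ac²: 1/96·(-8/33) + 17/52·26/99 = 1/12 ✓
b·A²c: 17/52·13/102 = 1/24 ✓; 4 stages ⇒ order 4.

4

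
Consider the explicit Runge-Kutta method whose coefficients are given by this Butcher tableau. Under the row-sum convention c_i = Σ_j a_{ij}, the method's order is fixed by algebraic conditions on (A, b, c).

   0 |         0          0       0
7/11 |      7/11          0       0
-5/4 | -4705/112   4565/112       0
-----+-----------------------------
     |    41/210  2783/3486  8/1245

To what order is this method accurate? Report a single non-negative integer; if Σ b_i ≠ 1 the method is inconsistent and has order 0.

b = (41/210, 2783/3486, 8/1245)
c = (0, 7/11, -5/4)
Ac = (0, 0, 415/16)
Σ b_i: 41/210·1 + 2783/3486·1 + 8/1245·1 = 1 ✓
b·c: 2783/3486·7/11 + 8/1245·(-5/4) = 1/2 ✓
b·c²: 2783/3486·49/121 + 8/1245·25/16 = 1/3 ✓
b·Ac: 8/1245·415/16 = 1/6 ✓; 3 stages ⇒ order 3.

3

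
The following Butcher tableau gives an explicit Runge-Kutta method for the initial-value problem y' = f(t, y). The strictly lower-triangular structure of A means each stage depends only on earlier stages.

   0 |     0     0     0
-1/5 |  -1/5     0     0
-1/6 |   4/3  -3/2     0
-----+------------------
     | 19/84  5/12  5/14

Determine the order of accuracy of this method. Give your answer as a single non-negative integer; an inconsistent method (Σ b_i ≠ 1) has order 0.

1

b = (19/84, 5/12, 5/14)
c = (0, -1/5, -1/6)
Ac = (0, 0, 3/10)
Σ b_i: 19/84·1 + 5/12·1 + 5/14·1 = 1 ✓
b·c: 5/12·(-1/5) + 5/14·(-1/6) = -1/7 ≠ 1/2 ⇒ order 1.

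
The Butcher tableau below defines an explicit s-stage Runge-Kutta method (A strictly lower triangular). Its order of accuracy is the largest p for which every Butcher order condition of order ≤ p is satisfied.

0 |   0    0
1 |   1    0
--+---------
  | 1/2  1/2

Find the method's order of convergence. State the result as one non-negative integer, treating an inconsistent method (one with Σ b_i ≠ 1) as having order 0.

b = (1/2, 1/2)
c = (0, 1)
Σ b_i: 1/2·1 + 1/2·1 = 1 ✓
b·c: 1/2·1 = 1/2 ✓; 2 stages ⇒ order 2.

2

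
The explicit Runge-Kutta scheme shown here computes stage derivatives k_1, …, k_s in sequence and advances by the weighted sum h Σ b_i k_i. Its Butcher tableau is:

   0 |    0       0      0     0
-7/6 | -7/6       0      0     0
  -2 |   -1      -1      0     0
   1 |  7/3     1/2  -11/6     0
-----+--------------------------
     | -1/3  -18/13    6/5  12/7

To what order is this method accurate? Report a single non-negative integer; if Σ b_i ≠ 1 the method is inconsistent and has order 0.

0

b = (-1/3, -18/13, 6/5, 12/7)
c = (0, -7/6, -2, 1)
Ac = (0, 0, 7/6, 37/12)
Σ b_i: (-1/3)·1 + (-18/13)·1 + 6/5·1 + 12/7·1 = 1633/1365 ≠ 1 ⇒ order 0.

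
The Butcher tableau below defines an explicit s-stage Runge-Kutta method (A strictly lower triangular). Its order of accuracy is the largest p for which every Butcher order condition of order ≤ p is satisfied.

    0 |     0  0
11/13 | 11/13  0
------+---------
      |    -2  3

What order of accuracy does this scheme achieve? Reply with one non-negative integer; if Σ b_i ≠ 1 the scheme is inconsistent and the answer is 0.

1

b = (-2, 3)
c = (0, 11/13)
Σ b_i: (-2)·1 + 3·1 = 1 ✓
b·c: 3·11/13 = 33/13 ≠ 1/2 ⇒ order 1.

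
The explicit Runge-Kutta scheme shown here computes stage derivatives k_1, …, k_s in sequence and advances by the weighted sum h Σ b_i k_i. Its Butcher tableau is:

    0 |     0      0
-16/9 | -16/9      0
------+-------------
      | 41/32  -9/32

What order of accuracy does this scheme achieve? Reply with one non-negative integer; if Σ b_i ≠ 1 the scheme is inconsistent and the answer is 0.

2

b = (41/32, -9/32)
c = (0, -16/9)
Σ b_i: 41/32·1 + (-9/32)·1 = 1 ✓
b·c: (-9/32)·(-16/9) = 1/2 ✓; 2 stages ⇒ order 2.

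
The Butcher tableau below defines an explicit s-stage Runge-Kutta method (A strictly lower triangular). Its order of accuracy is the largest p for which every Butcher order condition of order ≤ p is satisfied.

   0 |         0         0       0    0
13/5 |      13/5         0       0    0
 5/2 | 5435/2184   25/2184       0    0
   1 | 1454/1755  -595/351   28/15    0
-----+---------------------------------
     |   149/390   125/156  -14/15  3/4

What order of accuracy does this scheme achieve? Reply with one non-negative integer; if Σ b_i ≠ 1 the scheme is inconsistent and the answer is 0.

b = (149/390, 125/156, -14/15, 3/4)
c = (0, 13/5, 5/2, 1)
Ac = (0, 0, 5/168, 7/27)
Σ b_i: 149/390·1 + 125/156·1 + (-14/15)·1 + 3/4·1 = 1 ✓
b·c: 125/156·13/5 + (-14/15)·5/2 + 3/4·1 = 1/2 ✓
b·c²: 125/156·169/25 + (-14/15)·25/4 + 3/4·1 = 1/3 ✓
b·Ac: (-14/15)·5/168 + 3/4·7/27 = 1/6 ✓
b·c³: 125/156·2197/125 + (-14/15)·125/8 + 3/4·1 = 1/4 ✓
b·(c∘Ac): (-14/15)·25/336 + 3/4·7/27 = 1/8 ✓
b·Ac²: (-14/15)·13/168 + 3/4·28/135 = 1/12 ✓
b·A²c: 3/4·1/18 = 1/24 ✓; 4 stages ⇒ order 4.

4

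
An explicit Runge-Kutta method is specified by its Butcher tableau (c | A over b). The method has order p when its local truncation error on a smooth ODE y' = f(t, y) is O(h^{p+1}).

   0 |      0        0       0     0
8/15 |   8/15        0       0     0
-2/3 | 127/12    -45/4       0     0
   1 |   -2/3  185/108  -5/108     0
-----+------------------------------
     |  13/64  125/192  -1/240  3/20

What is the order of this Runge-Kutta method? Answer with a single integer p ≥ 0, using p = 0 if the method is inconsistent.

b = (13/64, 125/192, -1/240, 3/20)
c = (0, 8/15, -2/3, 1)
Ac = (0, 0, -6, 17/18)
Σ b_i: 13/64·1 + 125/192·1 + (-1/240)·1 + 3/20·1 = 1 ✓
b·c: 125/192·8/15 + (-1/240)·(-2/3) + 3/20·1 = 1/2 ✓
b·c²: 125/192·64/225 + (-1/240)·4/9 + 3/20·1 = 1/3 ✓
b·Ac: (-1/240)·(-6) + 3/20·17/18 = 1/6 ✓
b·c³: 125/192·512/3375 + (-1/240)·(-8/27) + 3/20·1 = 1/4 ✓
b·(c∘Ac): (-1/240)·4 + 3/20·17/18 = 1/8 ✓
b·Ac²: (-1/240)·(-16/5) + 3/20·7/15 = 1/12 ✓
b·A²c: 3/20·5/18 = 1/24 ✓; 4 stages ⇒ order 4.

4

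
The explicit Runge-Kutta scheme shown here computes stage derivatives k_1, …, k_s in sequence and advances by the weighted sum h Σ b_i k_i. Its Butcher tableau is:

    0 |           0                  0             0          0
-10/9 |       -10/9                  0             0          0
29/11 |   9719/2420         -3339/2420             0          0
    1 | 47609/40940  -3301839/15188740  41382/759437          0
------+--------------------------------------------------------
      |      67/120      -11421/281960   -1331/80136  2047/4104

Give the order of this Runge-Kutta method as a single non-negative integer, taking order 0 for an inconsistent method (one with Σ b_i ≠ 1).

b = (67/120, -11421/281960, -1331/80136, 2047/4104)
c = (0, -10/9, 29/11, 1)
Ac = (0, 0, 371/242, 1577/4094)
Σ b_i: 67/120·1 + (-11421/281960)·1 + (-1331/80136)·1 + 2047/4104·1 = 1 ✓
b·c: (-11421/281960)·(-10/9) + (-1331/80136)·29/11 + 2047/4104·1 = 1/2 ✓
b·c²: (-11421/281960)·100/81 + (-1331/80136)·841/121 + 2047/4104·1 = 1/3 ✓
b·Ac: (-1331/80136)·371/242 + 2047/4104·1577/4094 = 1/6 ✓
b·c³: (-11421/281960)·(-1000/729) + (-1331/80136)·24389/1331 + 2047/4104·1 = 1/4 ✓
b·(c∘Ac): (-1331/80136)·10759/2662 + 2047/4104·1577/4094 = 1/8 ✓
b·Ac²: (-1331/80136)·(-1855/1089) + 2047/4104·2033/18423 = 1/12 ✓
b·A²c: 2047/4104·171/2047 = 1/24 ✓; 4 stages ⇒ order 4.

4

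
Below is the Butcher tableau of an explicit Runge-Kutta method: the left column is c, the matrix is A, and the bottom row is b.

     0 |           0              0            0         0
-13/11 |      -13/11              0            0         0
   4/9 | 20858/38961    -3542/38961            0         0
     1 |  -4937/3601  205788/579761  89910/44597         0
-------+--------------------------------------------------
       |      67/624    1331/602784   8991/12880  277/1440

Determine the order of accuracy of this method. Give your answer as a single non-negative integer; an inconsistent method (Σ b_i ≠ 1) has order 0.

b = (67/624, 1331/602784, 8991/12880, 277/1440)
c = (0, -13/11, 4/9, 1)
Ac = (0, 0, 322/2997, 132/277)
Σ b_i: 67/624·1 + 1331/602784·1 + 8991/12880·1 + 277/1440·1 = 1 ✓
b·c: 1331/602784·(-13/11) + 8991/12880·4/9 + 277/1440·1 = 1/2 ✓
b·c²: 1331/602784·169/121 + 8991/12880·16/81 + 277/1440·1 = 1/3 ✓
b·Ac: 8991/12880·322/2997 + 277/1440·132/277 = 1/6 ✓
b·c³: 1331/602784·(-2197/1331) + 8991/12880·64/729 + 277/1440·1 = 1/4 ✓
b·(c∘Ac): 8991/12880·1288/26973 + 277/1440·132/277 = 1/8 ✓
b·Ac²: 8991/12880·(-4186/32967) + 277/1440·2724/3047 = 1/12 ✓
b·A²c: 277/1440·60/277 = 1/24 ✓; 4 stages ⇒ order 4.

4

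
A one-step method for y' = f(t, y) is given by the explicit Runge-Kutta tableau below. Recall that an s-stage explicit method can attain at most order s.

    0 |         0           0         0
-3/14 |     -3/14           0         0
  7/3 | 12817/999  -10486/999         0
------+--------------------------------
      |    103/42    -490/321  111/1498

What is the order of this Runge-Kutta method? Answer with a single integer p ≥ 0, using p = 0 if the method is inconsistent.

3

b = (103/42, -490/321, 111/1498)
c = (0, -3/14, 7/3)
Ac = (0, 0, 749/333)
Σ b_i: 103/42·1 + (-490/321)·1 + 111/1498·1 = 1 ✓
b·c: (-490/321)·(-3/14) + 111/1498·7/3 = 1/2 ✓
b·c²: (-490/321)·9/196 + 111/1498·49/9 = 1/3 ✓
b·Ac: 111/1498·749/333 = 1/6 ✓; 3 stages ⇒ order 3.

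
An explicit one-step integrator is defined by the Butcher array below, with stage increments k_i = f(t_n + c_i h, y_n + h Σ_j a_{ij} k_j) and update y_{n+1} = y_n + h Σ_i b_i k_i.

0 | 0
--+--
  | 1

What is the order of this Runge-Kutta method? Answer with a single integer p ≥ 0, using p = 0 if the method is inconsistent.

1

b = (1)
c = (0)
Σ b_i: 1·1 = 1 ✓; 1 stage ⇒ order 1.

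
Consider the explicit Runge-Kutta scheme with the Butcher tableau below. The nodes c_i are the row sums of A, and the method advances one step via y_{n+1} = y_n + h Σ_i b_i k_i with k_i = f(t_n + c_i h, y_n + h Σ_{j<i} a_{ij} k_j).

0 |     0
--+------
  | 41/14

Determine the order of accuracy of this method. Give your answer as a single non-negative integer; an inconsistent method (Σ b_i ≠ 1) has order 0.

0

b = (41/14)
c = (0)
Σ b_i: 41/14·1 = 41/14 ≠ 1 ⇒ order 0.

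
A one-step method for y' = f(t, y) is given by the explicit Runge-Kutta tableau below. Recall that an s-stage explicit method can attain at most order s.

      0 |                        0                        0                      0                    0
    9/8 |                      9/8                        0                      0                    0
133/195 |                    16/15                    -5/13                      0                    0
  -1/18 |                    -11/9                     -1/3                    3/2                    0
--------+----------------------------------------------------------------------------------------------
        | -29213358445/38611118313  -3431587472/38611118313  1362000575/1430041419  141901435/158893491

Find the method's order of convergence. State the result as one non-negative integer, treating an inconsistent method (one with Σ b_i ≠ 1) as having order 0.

b = (-29213358445/38611118313, -3431587472/38611118313, 1362000575/1430041419, 141901435/158893491)
c = (0, 9/8, 133/195, -1/18)
Ac = (0, 0, -45/104, 337/520)
Σ b_i: (-29213358445/38611118313)·1 + (-3431587472/38611118313)·1 + 1362000575/1430041419·1 + 141901435/158893491·1 = 1 ✓
b·c: (-3431587472/38611118313)·9/8 + 1362000575/1430041419·133/195 + 141901435/158893491·(-1/18) = 1/2 ✓
b·c²: (-3431587472/38611118313)·81/64 + 1362000575/1430041419·17689/38025 + 141901435/158893491·1/324 = 1/3 ✓
b·Ac: 1362000575/1430041419·(-45/104) + 141901435/158893491·337/520 = 1/6 ✓
b·c³: (-3431587472/38611118313)·729/512 + 1362000575/1430041419·2352637/7414875 + 141901435/158893491·(-1/5832) = 42282126360049/240933378273120 ≠ 1/4 ⇒ order 3.
b·(c∘Ac): 1362000575/1430041419·(-399/1352) + 141901435/158893491·(-337/9360) = -7166926013/22880662704 ≠ 1/8
b·Ac²: 1362000575/1430041419·(-405/832) + 141901435/158893491·223823/811200 = -53840327581/247873845960 ≠ 1/12
b·A²c: 141901435/158893491·(-135/208) = -491197275/847431952 ≠ 1/24

3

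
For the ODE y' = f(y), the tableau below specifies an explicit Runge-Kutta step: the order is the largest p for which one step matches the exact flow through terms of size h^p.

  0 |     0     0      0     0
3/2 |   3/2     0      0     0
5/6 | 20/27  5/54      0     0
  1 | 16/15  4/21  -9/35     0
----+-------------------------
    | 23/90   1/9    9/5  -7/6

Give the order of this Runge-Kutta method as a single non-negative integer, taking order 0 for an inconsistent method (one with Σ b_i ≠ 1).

b = (23/90, 1/9, 9/5, -7/6)
c = (0, 3/2, 5/6, 1)
Ac = (0, 0, 5/36, 1/14)
Σ b_i: 23/90·1 + 1/9·1 + 9/5·1 + (-7/6)·1 = 1 ✓
b·c: 1/9·3/2 + 9/5·5/6 + (-7/6)·1 = 1/2 ✓
b·c²: 1/9·9/4 + 9/5·25/36 + (-7/6)·1 = 1/3 ✓
b·Ac: 9/5·5/36 + (-7/6)·1/14 = 1/6 ✓
b·c³: 1/9·27/8 + 9/5·125/216 + (-7/6)·1 = 1/4 ✓
b·(c∘Ac): 9/5·25/216 + (-7/6)·1/14 = 1/8 ✓
b·Ac²: 9/5·5/24 + (-7/6)·1/4 = 1/12 ✓
b·A²c: (-7/6)·(-1/28) = 1/24 ✓; 4 stages ⇒ order 4.

4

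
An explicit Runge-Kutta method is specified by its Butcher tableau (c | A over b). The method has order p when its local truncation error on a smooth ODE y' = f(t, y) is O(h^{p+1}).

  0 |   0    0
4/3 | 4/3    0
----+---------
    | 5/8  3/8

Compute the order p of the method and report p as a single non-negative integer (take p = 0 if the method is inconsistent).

2

b = (5/8, 3/8)
c = (0, 4/3)
Σ b_i: 5/8·1 + 3/8·1 = 1 ✓
b·c: 3/8·4/3 = 1/2 ✓; 2 stages ⇒ order 2.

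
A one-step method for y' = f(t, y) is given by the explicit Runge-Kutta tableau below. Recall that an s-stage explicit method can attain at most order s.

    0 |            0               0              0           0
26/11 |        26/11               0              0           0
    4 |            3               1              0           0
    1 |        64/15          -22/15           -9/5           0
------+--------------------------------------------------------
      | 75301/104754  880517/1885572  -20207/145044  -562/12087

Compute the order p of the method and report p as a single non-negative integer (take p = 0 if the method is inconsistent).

3

b = (75301/104754, 880517/1885572, -20207/145044, -562/12087)
c = (0, 26/11, 4, 1)
Ac = (0, 0, 26/11, -32/3)
Σ b_i: 75301/104754·1 + 880517/1885572·1 + (-20207/145044)·1 + (-562/12087)·1 = 1 ✓
b·c: 880517/1885572·26/11 + (-20207/145044)·4 + (-562/12087)·1 = 1/2 ✓
b·c²: 880517/1885572·676/121 + (-20207/145044)·16 + (-562/12087)·1 = 1/3 ✓
b·Ac: (-20207/145044)·26/11 + (-562/12087)·(-32/3) = 1/6 ✓
b·c³: 880517/1885572·17576/1331 + (-20207/145044)·64 + (-562/12087)·1 = -123928/44319 ≠ 1/4 ⇒ order 3.
b·(c∘Ac): (-20207/145044)·104/11 + (-562/12087)·(-32/3) = -9926/12087 ≠ 1/8
b·Ac²: (-20207/145044)·676/121 + (-562/12087)·(-6104/165) = 208687/221595 ≠ 1/12
b·A²c: (-562/12087)·(-234/55) = 14612/73865 ≠ 1/24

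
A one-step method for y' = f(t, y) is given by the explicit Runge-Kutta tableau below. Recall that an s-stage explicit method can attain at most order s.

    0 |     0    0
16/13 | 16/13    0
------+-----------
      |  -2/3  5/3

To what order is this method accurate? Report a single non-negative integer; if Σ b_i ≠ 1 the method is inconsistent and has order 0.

b = (-2/3, 5/3)
c = (0, 16/13)
Σ b_i: (-2/3)·1 + 5/3·1 = 1 ✓
b·c: 5/3·16/13 = 80/39 ≠ 1/2 ⇒ order 1.

1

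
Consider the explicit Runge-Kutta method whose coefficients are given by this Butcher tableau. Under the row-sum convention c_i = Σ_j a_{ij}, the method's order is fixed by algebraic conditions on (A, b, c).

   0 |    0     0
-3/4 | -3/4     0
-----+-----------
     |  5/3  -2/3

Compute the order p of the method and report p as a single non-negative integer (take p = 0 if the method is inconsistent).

2

b = (5/3, -2/3)
c = (0, -3/4)
Σ b_i: 5/3·1 + (-2/3)·1 = 1 ✓
b·c: (-2/3)·(-3/4) = 1/2 ✓; 2 stages ⇒ order 2.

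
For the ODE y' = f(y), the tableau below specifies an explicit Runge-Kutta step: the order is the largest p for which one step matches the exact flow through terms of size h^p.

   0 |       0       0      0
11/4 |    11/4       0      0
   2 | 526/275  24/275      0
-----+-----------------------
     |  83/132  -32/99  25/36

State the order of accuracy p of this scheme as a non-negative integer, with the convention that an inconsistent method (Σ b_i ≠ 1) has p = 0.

3

b = (83/132, -32/99, 25/36)
c = (0, 11/4, 2)
Ac = (0, 0, 6/25)
Σ b_i: 83/132·1 + (-32/99)·1 + 25/36·1 = 1 ✓
b·c: (-32/99)·11/4 + 25/36·2 = 1/2 ✓
b·c²: (-32/99)·121/16 + 25/36·4 = 1/3 ✓
b·Ac: 25/36·6/25 = 1/6 ✓; 3 stages ⇒ order 3.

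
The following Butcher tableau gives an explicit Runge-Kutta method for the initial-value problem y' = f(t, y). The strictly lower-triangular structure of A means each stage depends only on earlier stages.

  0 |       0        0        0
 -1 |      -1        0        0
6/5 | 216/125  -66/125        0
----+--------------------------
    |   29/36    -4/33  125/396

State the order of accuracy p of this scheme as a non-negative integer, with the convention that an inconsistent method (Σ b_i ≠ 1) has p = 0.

b = (29/36, -4/33, 125/396)
c = (0, -1, 6/5)
Ac = (0, 0, 66/125)
Σ b_i: 29/36·1 + (-4/33)·1 + 125/396·1 = 1 ✓
b·c: (-4/33)·(-1) + 125/396·6/5 = 1/2 ✓
b·c²: (-4/33)·1 + 125/396·36/25 = 1/3 ✓
b·Ac: 125/396·66/125 = 1/6 ✓; 3 stages ⇒ order 3.

3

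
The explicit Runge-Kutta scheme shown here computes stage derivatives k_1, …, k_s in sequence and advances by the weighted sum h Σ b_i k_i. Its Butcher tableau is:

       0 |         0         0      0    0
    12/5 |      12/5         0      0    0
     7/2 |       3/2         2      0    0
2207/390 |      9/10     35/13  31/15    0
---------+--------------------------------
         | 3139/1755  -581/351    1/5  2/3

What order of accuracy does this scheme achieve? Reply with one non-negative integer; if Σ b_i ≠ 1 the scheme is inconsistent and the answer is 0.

2

b = (3139/1755, -581/351, 1/5, 2/3)
c = (0, 12/5, 7/2, 2207/390)
Ac = (0, 0, 24/5, 5341/390)
Σ b_i: 3139/1755·1 + (-581/351)·1 + 1/5·1 + 2/3·1 = 1 ✓
b·c: (-581/351)·12/5 + 1/5·7/2 + 2/3·2207/390 = 1/2 ✓
b·c²: (-581/351)·144/25 + 1/5·49/4 + 2/3·4870849/152100 = 1301821/91260 ≠ 1/3 ⇒ order 2.
b·Ac: 1/5·24/5 + 2/3·5341/390 = 29513/2925 ≠ 1/6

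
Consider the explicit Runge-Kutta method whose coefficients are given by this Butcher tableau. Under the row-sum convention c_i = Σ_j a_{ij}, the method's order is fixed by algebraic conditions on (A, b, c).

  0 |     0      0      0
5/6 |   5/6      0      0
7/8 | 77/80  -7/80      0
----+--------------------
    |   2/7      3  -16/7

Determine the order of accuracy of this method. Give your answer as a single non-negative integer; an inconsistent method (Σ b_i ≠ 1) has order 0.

3

b = (2/7, 3, -16/7)
c = (0, 5/6, 7/8)
Ac = (0, 0, -7/96)
Σ b_i: 2/7·1 + 3·1 + (-16/7)·1 = 1 ✓
b·c: 3·5/6 + (-16/7)·7/8 = 1/2 ✓
b·c²: 3·25/36 + (-16/7)·49/64 = 1/3 ✓
b·Ac: (-16/7)·(-7/96) = 1/6 ✓; 3 stages ⇒ order 3.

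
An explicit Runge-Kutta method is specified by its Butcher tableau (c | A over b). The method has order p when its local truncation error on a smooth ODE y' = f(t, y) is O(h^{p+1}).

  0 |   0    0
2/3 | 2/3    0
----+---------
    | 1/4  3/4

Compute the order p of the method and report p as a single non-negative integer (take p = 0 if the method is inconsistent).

2

b = (1/4, 3/4)
c = (0, 2/3)
Σ b_i: 1/4·1 + 3/4·1 = 1 ✓
b·c: 3/4·2/3 = 1/2 ✓; 2 stages ⇒ order 2.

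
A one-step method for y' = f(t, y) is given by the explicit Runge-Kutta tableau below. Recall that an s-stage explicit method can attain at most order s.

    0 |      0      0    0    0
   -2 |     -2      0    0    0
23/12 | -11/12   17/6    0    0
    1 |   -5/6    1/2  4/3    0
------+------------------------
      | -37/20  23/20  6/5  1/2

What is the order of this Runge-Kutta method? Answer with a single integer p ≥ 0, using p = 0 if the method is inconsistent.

b = (-37/20, 23/20, 6/5, 1/2)
c = (0, -2, 23/12, 1)
Ac = (0, 0, -17/3, 14/9)
Σ b_i: (-37/20)·1 + 23/20·1 + 6/5·1 + 1/2·1 = 1 ✓
b·c: 23/20·(-2) + 6/5·23/12 + 1/2·1 = 1/2 ✓
b·c²: 23/20·4 + 6/5·529/144 + 1/2·1 = 1141/120 ≠ 1/3 ⇒ order 2.
b·Ac: 6/5·(-17/3) + 1/2·14/9 = -271/45 ≠ 1/6

2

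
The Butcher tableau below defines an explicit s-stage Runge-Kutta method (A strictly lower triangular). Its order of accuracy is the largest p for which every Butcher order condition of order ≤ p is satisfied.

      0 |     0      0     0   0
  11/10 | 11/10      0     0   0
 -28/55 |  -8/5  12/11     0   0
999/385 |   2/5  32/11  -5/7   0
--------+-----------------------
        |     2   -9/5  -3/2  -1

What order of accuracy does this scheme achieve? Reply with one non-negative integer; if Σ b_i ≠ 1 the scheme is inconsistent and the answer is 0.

b = (2, -9/5, -3/2, -1)
c = (0, 11/10, -28/55, 999/385)
Ac = (0, 0, 6/5, 196/55)
Σ b_i: 2·1 + (-9/5)·1 + (-3/2)·1 + (-1)·1 = -23/10 ≠ 1 ⇒ order 0.

0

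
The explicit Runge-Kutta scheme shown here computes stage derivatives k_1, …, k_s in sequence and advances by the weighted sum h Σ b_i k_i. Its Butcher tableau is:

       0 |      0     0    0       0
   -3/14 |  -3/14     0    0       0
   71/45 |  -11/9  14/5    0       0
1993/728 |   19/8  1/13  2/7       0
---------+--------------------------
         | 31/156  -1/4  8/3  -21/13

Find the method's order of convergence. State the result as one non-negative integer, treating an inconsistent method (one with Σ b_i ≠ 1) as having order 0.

1

b = (31/156, -1/4, 8/3, -21/13)
c = (0, -3/14, 71/45, 1993/728)
Ac = (0, 0, -3/5, 3557/8190)
Σ b_i: 31/156·1 + (-1/4)·1 + 8/3·1 + (-21/13)·1 = 1 ✓
b·c: (-1/4)·(-3/14) + 8/3·71/45 + (-21/13)·1993/728 = -103079/638820 ≠ 1/2 ⇒ order 1.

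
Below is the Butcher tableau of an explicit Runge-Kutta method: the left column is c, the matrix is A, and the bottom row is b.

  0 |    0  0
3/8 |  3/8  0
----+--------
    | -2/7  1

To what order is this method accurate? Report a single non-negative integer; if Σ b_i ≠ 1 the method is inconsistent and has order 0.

b = (-2/7, 1)
c = (0, 3/8)
Σ b_i: (-2/7)·1 + 1·1 = 5/7 ≠ 1 ⇒ order 0.

0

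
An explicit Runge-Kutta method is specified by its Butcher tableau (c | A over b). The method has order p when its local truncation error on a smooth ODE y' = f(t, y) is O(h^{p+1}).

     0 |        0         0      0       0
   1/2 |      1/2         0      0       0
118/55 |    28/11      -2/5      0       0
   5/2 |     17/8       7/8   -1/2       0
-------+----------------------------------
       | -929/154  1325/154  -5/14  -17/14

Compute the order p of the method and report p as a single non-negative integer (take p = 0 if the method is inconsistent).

2

b = (-929/154, 1325/154, -5/14, -17/14)
c = (0, 1/2, 118/55, 5/2)
Ac = (0, 0, -1/5, -559/880)
Σ b_i: (-929/154)·1 + 1325/154·1 + (-5/14)·1 + (-17/14)·1 = 1 ✓
b·c: 1325/154·1/2 + (-5/14)·118/55 + (-17/14)·5/2 = 1/2 ✓
b·c²: 1325/154·1/4 + (-5/14)·13924/3025 + (-17/14)·25/4 = -17139/2420 ≠ 1/3 ⇒ order 2.
b·Ac: (-5/14)·(-1/5) + (-17/14)·(-559/880) = 10383/12320 ≠ 1/6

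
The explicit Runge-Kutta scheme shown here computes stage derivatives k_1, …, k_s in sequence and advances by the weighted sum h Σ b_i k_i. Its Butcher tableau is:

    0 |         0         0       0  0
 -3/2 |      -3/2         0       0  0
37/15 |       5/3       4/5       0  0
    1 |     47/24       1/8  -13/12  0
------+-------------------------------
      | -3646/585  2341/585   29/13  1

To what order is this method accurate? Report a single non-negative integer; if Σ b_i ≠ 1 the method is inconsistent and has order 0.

b = (-3646/585, 2341/585, 29/13, 1)
c = (0, -3/2, 37/15, 1)
Ac = (0, 0, -6/5, -2059/720)
Σ b_i: (-3646/585)·1 + 2341/585·1 + 29/13·1 + 1·1 = 1 ✓
b·c: 2341/585·(-3/2) + 29/13·37/15 + 1·1 = 1/2 ✓
b·c²: 2341/585·9/4 + 29/13·1369/225 + 1·1 = 275849/11700 ≠ 1/3 ⇒ order 2.
b·Ac: 29/13·(-6/5) + 1·(-2059/720) = -51823/9360 ≠ 1/6

2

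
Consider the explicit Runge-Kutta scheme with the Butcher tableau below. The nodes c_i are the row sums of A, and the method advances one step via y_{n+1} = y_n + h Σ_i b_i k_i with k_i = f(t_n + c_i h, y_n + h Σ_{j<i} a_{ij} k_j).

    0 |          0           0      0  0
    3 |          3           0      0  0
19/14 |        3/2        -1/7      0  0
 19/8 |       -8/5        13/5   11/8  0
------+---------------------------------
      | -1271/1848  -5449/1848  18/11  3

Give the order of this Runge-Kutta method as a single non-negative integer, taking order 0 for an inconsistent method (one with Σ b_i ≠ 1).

2

b = (-1271/1848, -5449/1848, 18/11, 3)
c = (0, 3, 19/14, 19/8)
Ac = (0, 0, -3/7, 5413/560)
Σ b_i: (-1271/1848)·1 + (-5449/1848)·1 + 18/11·1 + 3·1 = 1 ✓
b·c: (-5449/1848)·3 + 18/11·19/14 + 3·19/8 = 1/2 ✓
b·c²: (-5449/1848)·9 + 18/11·361/196 + 3·361/64 = -227727/34496 ≠ 1/3 ⇒ order 2.
b·Ac: 18/11·(-3/7) + 3·5413/560 = 174309/6160 ≠ 1/6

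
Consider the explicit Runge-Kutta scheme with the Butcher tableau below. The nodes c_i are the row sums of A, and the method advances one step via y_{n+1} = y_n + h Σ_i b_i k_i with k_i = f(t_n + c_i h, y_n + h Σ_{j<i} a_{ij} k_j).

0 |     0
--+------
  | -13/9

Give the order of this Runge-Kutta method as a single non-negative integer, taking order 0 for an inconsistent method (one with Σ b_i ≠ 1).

b = (-13/9)
c = (0)
Σ b_i: (-13/9)·1 = -13/9 ≠ 1 ⇒ order 0.

0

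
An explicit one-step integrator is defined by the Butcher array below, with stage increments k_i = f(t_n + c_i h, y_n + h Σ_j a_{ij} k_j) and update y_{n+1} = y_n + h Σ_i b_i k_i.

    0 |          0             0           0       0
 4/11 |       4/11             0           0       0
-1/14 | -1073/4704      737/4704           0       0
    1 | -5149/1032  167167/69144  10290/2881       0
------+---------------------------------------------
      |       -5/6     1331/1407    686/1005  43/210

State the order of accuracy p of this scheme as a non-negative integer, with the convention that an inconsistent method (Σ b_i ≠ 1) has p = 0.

b = (-5/6, 1331/1407, 686/1005, 43/210)
c = (0, 4/11, -1/14, 1)
Ac = (0, 0, 67/1176, 161/258)
Σ b_i: (-5/6)·1 + 1331/1407·1 + 686/1005·1 + 43/210·1 = 1 ✓
b·c: 1331/1407·4/11 + 686/1005·(-1/14) + 43/210·1 = 1/2 ✓
b·c²: 1331/1407·16/121 + 686/1005·1/196 + 43/210·1 = 1/3 ✓
b·Ac: 686/1005·67/1176 + 43/210·161/258 = 1/6 ✓
b·c³: 1331/1407·64/1331 + 686/1005·(-1/2744) + 43/210·1 = 1/4 ✓
b·(c∘Ac): 686/1005·(-67/16464) + 43/210·161/258 = 1/8 ✓
b·Ac²: 686/1005·67/3234 + 43/210·959/2838 = 1/12 ✓
b·A²c: 43/210·35/172 = 1/24 ✓; 4 stages ⇒ order 4.

4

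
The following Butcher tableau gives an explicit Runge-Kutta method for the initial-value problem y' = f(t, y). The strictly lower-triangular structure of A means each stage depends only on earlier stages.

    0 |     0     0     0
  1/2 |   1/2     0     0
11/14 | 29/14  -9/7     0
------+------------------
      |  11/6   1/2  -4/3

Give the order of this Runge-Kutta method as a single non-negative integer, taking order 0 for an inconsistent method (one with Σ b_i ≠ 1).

1

b = (11/6, 1/2, -4/3)
c = (0, 1/2, 11/14)
Ac = (0, 0, -9/14)
Σ b_i: 11/6·1 + 1/2·1 + (-4/3)·1 = 1 ✓
b·c: 1/2·1/2 + (-4/3)·11/14 = -67/84 ≠ 1/2 ⇒ order 1.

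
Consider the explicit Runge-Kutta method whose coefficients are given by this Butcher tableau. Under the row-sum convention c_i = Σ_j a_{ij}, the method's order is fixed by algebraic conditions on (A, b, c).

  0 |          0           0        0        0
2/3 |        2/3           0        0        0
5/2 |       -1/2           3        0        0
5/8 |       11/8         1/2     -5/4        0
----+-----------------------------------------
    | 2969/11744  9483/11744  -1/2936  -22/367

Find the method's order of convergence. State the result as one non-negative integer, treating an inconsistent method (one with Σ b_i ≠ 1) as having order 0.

b = (2969/11744, 9483/11744, -1/2936, -22/367)
c = (0, 2/3, 5/2, 5/8)
Ac = (0, 0, 2, -67/24)
Σ b_i: 2969/11744·1 + 9483/11744·1 + (-1/2936)·1 + (-22/367)·1 = 1 ✓
b·c: 9483/11744·2/3 + (-1/2936)·5/2 + (-22/367)·5/8 = 1/2 ✓
b·c²: 9483/11744·4/9 + (-1/2936)·25/4 + (-22/367)·25/64 = 1/3 ✓
b·Ac: (-1/2936)·2 + (-22/367)·(-67/24) = 1/6 ✓
b·c³: 9483/11744·8/27 + (-1/2936)·125/8 + (-22/367)·125/512 = 185429/845568 ≠ 1/4 ⇒ order 3.
b·(c∘Ac): (-1/2936)·5 + (-22/367)·(-335/192) = 3625/35232 ≠ 1/8
b·Ac²: (-1/2936)·4/3 + (-22/367)·(-1093/144) = 12011/26424 ≠ 1/12
b·A²c: (-22/367)·(-5/2) = 55/367 ≠ 1/24

3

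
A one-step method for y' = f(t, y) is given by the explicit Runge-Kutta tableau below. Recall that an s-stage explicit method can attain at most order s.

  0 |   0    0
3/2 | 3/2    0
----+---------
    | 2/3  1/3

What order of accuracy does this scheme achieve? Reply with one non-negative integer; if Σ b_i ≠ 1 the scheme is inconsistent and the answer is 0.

2

b = (2/3, 1/3)
c = (0, 3/2)
Σ b_i: 2/3·1 + 1/3·1 = 1 ✓
b·c: 1/3·3/2 = 1/2 ✓; 2 stages ⇒ order 2.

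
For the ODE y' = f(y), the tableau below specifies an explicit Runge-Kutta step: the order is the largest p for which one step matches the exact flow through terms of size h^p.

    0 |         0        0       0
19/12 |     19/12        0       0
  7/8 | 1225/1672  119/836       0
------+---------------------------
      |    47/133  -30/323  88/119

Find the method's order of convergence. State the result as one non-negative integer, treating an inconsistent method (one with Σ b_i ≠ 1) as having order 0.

3

b = (47/133, -30/323, 88/119)
c = (0, 19/12, 7/8)
Ac = (0, 0, 119/528)
Σ b_i: 47/133·1 + (-30/323)·1 + 88/119·1 = 1 ✓
b·c: (-30/323)·19/12 + 88/119·7/8 = 1/2 ✓
b·c²: (-30/323)·361/144 + 88/119·49/64 = 1/3 ✓
b·Ac: 88/119·119/528 = 1/6 ✓; 3 stages ⇒ order 3.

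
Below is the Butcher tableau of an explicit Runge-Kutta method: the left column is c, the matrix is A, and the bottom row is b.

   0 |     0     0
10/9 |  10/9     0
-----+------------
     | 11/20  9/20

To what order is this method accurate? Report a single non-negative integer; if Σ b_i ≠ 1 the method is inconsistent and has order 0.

b = (11/20, 9/20)
c = (0, 10/9)
Σ b_i: 11/20·1 + 9/20·1 = 1 ✓
b·c: 9/20·10/9 = 1/2 ✓; 2 stages ⇒ order 2.

2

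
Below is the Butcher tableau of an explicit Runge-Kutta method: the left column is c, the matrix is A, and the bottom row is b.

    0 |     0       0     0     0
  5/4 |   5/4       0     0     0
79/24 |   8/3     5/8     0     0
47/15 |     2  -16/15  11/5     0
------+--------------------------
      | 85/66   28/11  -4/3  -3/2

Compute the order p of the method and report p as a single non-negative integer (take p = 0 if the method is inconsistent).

b = (85/66, 28/11, -4/3, -3/2)
c = (0, 5/4, 79/24, 47/15)
Ac = (0, 0, 25/32, 709/120)
Σ b_i: 85/66·1 + 28/11·1 + (-4/3)·1 + (-3/2)·1 = 1 ✓
b·c: 28/11·5/4 + (-4/3)·79/24 + (-3/2)·47/15 = -2924/495 ≠ 1/2 ⇒ order 1.

1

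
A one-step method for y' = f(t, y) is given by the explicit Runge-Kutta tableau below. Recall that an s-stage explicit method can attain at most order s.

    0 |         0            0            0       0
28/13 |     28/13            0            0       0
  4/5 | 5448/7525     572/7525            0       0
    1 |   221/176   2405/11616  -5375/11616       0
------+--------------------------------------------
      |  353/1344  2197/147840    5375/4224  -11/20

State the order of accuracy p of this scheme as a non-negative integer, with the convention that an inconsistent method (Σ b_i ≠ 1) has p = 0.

4

b = (353/1344, 2197/147840, 5375/4224, -11/20)
c = (0, 28/13, 4/5, 1)
Ac = (0, 0, 176/1075, 5/66)
Σ b_i: 353/1344·1 + 2197/147840·1 + 5375/4224·1 + (-11/20)·1 = 1 ✓
b·c: 2197/147840·28/13 + 5375/4224·4/5 + (-11/20)·1 = 1/2 ✓
b·c²: 2197/147840·784/169 + 5375/4224·16/25 + (-11/20)·1 = 1/3 ✓
b·Ac: 5375/4224·176/1075 + (-11/20)·5/66 = 1/6 ✓
b·c³: 2197/147840·21952/2197 + 5375/4224·64/125 + (-11/20)·1 = 1/4 ✓
b·(c∘Ac): 5375/4224·704/5375 + (-11/20)·5/66 = 1/8 ✓
b·Ac²: 5375/4224·4928/13975 + (-11/20)·95/143 = 1/12 ✓
b·A²c: (-11/20)·(-5/66) = 1/24 ✓; 4 stages ⇒ order 4.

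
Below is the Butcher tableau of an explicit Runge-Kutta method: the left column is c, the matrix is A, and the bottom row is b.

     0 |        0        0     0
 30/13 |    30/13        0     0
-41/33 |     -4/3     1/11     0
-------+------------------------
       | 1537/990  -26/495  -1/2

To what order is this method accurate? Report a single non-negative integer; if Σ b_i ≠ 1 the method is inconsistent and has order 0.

2

b = (1537/990, -26/495, -1/2)
c = (0, 30/13, -41/33)
Ac = (0, 0, 30/143)
Σ b_i: 1537/990·1 + (-26/495)·1 + (-1/2)·1 = 1 ✓
b·c: (-26/495)·30/13 + (-1/2)·(-41/33) = 1/2 ✓
b·c²: (-26/495)·900/169 + (-1/2)·1681/1089 = -29773/28314 ≠ 1/3 ⇒ order 2.
b·Ac: (-1/2)·30/143 = -15/143 ≠ 1/6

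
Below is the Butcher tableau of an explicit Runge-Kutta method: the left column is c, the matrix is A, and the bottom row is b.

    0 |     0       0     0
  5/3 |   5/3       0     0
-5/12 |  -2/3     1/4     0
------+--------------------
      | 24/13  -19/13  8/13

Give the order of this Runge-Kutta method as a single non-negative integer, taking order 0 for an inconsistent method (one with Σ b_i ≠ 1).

1

b = (24/13, -19/13, 8/13)
c = (0, 5/3, -5/12)
Ac = (0, 0, 5/12)
Σ b_i: 24/13·1 + (-19/13)·1 + 8/13·1 = 1 ✓
b·c: (-19/13)·5/3 + 8/13·(-5/12) = -35/13 ≠ 1/2 ⇒ order 1.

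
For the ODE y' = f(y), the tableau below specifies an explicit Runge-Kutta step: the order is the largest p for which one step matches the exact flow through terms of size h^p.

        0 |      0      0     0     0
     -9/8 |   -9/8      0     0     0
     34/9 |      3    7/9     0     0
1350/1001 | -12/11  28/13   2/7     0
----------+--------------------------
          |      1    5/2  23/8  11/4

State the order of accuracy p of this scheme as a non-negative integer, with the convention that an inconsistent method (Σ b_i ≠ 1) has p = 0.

0

b = (1, 5/2, 23/8, 11/4)
c = (0, -9/8, 34/9, 1350/1001)
Ac = (0, 0, -7/8, -2201/1638)
Σ b_i: 1·1 + 5/2·1 + 23/8·1 + 11/4·1 = 73/8 ≠ 1 ⇒ order 0.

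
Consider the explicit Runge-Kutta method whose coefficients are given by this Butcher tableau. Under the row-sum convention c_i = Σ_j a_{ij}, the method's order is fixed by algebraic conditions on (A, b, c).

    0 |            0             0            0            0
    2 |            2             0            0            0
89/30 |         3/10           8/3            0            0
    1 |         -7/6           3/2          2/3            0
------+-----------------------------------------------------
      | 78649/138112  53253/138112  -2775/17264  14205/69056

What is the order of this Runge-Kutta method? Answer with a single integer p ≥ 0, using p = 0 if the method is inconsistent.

b = (78649/138112, 53253/138112, -2775/17264, 14205/69056)
c = (0, 2, 89/30, 1)
Ac = (0, 0, 16/3, 224/45)
Σ b_i: 78649/138112·1 + 53253/138112·1 + (-2775/17264)·1 + 14205/69056·1 = 1 ✓
b·c: 53253/138112·2 + (-2775/17264)·89/30 + 14205/69056·1 = 1/2 ✓
b·c²: 53253/138112·4 + (-2775/17264)·7921/900 + 14205/69056·1 = 1/3 ✓
b·Ac: (-2775/17264)·16/3 + 14205/69056·224/45 = 1/6 ✓
b·c³: 53253/138112·8 + (-2775/17264)·704969/27000 + 14205/69056·1 = -5634323/6215040 ≠ 1/4 ⇒ order 3.
b·(c∘Ac): (-2775/17264)·712/45 + 14205/69056·224/45 = -4918/3237 ≠ 1/8
b·Ac²: (-2775/17264)·32/3 + 14205/69056·16021/1350 = 4515887/6215040 ≠ 1/12
b·A²c: 14205/69056·32/9 = 4735/6474 ≠ 1/24

3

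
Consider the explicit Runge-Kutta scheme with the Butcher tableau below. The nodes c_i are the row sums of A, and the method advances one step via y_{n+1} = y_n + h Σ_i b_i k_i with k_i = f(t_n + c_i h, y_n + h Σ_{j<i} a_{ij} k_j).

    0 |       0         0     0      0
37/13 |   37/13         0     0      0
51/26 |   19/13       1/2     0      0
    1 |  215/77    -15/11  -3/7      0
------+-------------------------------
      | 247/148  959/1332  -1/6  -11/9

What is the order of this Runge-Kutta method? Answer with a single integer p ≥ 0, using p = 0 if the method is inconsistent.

b = (247/148, 959/1332, -1/6, -11/9)
c = (0, 37/13, 51/26, 1)
Ac = (0, 0, 37/26, -9453/2002)
Σ b_i: 247/148·1 + 959/1332·1 + (-1/6)·1 + (-11/9)·1 = 1 ✓
b·c: 959/1332·37/13 + (-1/6)·51/26 + (-11/9)·1 = 1/2 ✓
b·c²: 959/1332·1369/169 + (-1/6)·2601/676 + (-11/9)·1 = 16097/4056 ≠ 1/3 ⇒ order 2.
b·Ac: (-1/6)·37/26 + (-11/9)·(-9453/2002) = 6043/1092 ≠ 1/6

2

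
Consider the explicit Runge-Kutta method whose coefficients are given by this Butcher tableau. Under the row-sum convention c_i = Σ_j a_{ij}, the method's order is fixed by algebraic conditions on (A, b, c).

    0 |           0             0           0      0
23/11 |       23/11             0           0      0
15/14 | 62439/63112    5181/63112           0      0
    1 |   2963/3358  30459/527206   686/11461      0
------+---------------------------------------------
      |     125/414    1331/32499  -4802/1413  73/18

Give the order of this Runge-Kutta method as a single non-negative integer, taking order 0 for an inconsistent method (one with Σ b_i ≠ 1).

b = (125/414, 1331/32499, -4802/1413, 73/18)
c = (0, 23/11, 15/14, 1)
Ac = (0, 0, 471/2744, 27/146)
Σ b_i: 125/414·1 + 1331/32499·1 + (-4802/1413)·1 + 73/18·1 = 1 ✓
b·c: 1331/32499·23/11 + (-4802/1413)·15/14 + 73/18·1 = 1/2 ✓
b·c²: 1331/32499·529/121 + (-4802/1413)·225/196 + 73/18·1 = 1/3 ✓
b·Ac: (-4802/1413)·471/2744 + 73/18·27/146 = 1/6 ✓
b·c³: 1331/32499·12167/1331 + (-4802/1413)·3375/2744 + 73/18·1 = 1/4 ✓
b·(c∘Ac): (-4802/1413)·7065/38416 + 73/18·27/146 = 1/8 ✓
b·Ac²: (-4802/1413)·10833/30184 + 73/18·258/803 = 1/12 ✓
b·A²c: 73/18·3/292 = 1/24 ✓; 4 stages ⇒ order 4.

4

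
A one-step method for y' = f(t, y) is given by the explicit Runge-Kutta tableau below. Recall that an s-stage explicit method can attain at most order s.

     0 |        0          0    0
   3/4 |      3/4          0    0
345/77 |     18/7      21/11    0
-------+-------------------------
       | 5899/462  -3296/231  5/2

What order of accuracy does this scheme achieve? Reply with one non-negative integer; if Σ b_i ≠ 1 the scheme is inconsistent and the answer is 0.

2

b = (5899/462, -3296/231, 5/2)
c = (0, 3/4, 345/77)
Ac = (0, 0, 63/44)
Σ b_i: 5899/462·1 + (-3296/231)·1 + 5/2·1 = 1 ✓
b·c: (-3296/231)·3/4 + 5/2·345/77 = 1/2 ✓
b·c²: (-3296/231)·9/16 + 5/2·119025/5929 = 499953/11858 ≠ 1/3 ⇒ order 2.
b·Ac: 5/2·63/44 = 315/88 ≠ 1/6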